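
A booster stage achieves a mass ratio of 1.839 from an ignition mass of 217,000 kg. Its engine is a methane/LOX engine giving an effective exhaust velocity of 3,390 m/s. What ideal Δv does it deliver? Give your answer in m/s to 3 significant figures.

By the Tsiolkovsky rocket equation, Δv = v_e · ln(1.839) = 3390.0 × 0.6092 ≈ 2065.3 m/s.

Δv ≈ 2070 m/s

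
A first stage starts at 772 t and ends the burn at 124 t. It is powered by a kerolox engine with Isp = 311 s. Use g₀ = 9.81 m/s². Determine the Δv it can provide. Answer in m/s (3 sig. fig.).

v_e = Isp · g₀ = 311 × 9.81 = 3050.9 m/s.
Rocket equation: Δv = v_e · ln(m₀/m_f) = 3050.9 × ln(6.226) = 3050.9 × 1.8287 ≈ 5579.2 m/s.

Δv ≈ 5580 m/s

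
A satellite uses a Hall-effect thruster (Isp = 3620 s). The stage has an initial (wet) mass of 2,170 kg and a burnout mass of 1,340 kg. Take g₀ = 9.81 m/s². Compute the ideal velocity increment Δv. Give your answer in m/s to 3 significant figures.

Δv ≈ 17100 m/s

v_e = Isp · g₀ = 3620 × 9.81 = 35512.2 m/s.
Rocket equation: Δv = v_e · ln(m₀/m_f) = 35512.2 × ln(1.619) = 35512.2 × 0.4821 ≈ 17118.9 m/s.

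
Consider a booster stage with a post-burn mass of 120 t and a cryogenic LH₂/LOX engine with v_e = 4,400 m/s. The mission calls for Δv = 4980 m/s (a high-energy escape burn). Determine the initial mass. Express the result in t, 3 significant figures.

m₀/m_f = exp(Δv / v_e) = exp(4980 / 4400.0) = exp(1.1318) = 3.1013.
m₀ = m_f × 3.1013 = 120 × 3.1013 = 372.156 t.

initial mass ≈ 372 t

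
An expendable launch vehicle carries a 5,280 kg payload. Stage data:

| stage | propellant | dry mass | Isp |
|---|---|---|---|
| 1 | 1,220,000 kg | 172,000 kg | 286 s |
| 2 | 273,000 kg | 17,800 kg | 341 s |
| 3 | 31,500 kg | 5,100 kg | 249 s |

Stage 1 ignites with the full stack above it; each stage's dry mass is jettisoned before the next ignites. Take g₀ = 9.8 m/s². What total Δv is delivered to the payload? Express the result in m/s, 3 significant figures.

Δv ≈ 12600 m/s

Ignition mass of stage 1 = 1,220,000+172,000 + 273,000+17,800 + 31,500+5,100 + 5,280 = 1,724,680 kg.
Stage 1: m₀ = 1,724,680 kg, m_f = 1,724,680 − 1,220,000 = 504,680 kg; Δv = 286×9.8×ln(3.417) = 2802.8×1.2289 ≈ 3444 m/s.
Stage 2: m₀ = 332,680 kg, m_f = 332,680 − 273,000 = 59,680 kg; Δv = 341×9.8×ln(5.574) = 3341.8×1.7182 ≈ 5742 m/s.
Stage 3: m₀ = 41,880 kg, m_f = 41,880 − 31,500 = 10,380 kg; Δv = 249×9.8×ln(4.035) = 2440.2×1.3949 ≈ 3404 m/s.
Total Δv = 3444 + 5742 + 3404 = 12590 m/s.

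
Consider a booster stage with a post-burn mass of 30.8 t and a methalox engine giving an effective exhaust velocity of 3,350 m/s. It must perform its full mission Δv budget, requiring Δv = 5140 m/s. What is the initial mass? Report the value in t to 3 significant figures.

initial mass ≈ 143 t

Using Δv = v_e ln(m₀/m_f): m₀/m_f = exp(Δv / v_e) = exp(5140 / 3350.0) = exp(1.5343) = 4.6382.
m₀ = m_f × 4.6382 = 30.8 × 4.6382 = 142.857 t.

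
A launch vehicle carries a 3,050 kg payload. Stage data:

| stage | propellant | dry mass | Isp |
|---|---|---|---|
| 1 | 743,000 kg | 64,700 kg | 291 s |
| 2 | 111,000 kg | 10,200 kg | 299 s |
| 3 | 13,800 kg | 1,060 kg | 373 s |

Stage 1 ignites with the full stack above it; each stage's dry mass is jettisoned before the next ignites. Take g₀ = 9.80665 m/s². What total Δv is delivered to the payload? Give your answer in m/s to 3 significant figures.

Ignition mass of stage 1 = 743,000+64,700 + 111,000+10,200 + 13,800+1,060 + 3,050 = 946,810 kg.
Stage 1: m₀ = 946,810 kg, m_f = 946,810 − 743,000 = 203,810 kg; Δv = 291×9.80665×ln(4.646) = 2853.7×1.5359 ≈ 4383 m/s.
Stage 2: m₀ = 139,110 kg, m_f = 139,110 − 111,000 = 28,110 kg; Δv = 299×9.80665×ln(4.949) = 2932.2×1.5991 ≈ 4689 m/s.
Stage 3: m₀ = 17,910 kg, m_f = 17,910 − 13,800 = 4,110 kg; Δv = 373×9.80665×ln(4.358) = 3657.9×1.4719 ≈ 5384 m/s.
Total Δv = 4383 + 4689 + 5384 = 14456 m/s.

Δv ≈ 14500 m/s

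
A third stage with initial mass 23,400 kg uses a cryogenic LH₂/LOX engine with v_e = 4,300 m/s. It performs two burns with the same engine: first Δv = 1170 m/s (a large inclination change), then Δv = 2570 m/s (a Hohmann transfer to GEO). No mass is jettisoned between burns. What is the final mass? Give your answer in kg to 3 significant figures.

After the first burn: m = 23400 × exp(−1170/4300.0) = 23400 × 0.76178 = 17,825.7 kg.
After the second burn: m = 17,825.7 × exp(−2570/4300.0) = 17,825.7 × 0.55009 = 9,805.74 kg.

final mass ≈ 9810 kg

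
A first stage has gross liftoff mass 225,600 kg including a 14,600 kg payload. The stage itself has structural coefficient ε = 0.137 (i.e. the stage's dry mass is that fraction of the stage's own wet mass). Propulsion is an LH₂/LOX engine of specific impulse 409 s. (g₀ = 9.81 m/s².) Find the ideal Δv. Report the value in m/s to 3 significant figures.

Δv ≈ 6600 m/s

Stage wet mass = m₀ − payload = 225,600 − 14,600 = 211,000 kg.
Stage dry mass = ε × stage wet mass = 0.137 × 211,000 = 28,907 kg.
Burnout mass m_f = stage dry + payload = 28,907 + 14,600 = 43,507 kg.
v_e = Isp · g₀ = 409 × 9.81 = 4012.3 m/s.
By the Tsiolkovsky rocket equation, Δv = v_e · ln(225,600/43,507) = 4012.3 × ln(5.185) = 4012.3 × 1.6458 ≈ 6604 m/s.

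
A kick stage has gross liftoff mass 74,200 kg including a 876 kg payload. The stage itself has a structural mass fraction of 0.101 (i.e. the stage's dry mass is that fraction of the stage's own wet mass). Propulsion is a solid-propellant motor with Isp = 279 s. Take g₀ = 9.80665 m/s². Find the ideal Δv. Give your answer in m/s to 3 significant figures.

Δv ≈ 6000 m/s

Stage wet mass = m₀ − payload = 74,200 − 876 = 73,324 kg.
Stage dry mass = ε × stage wet mass = 0.101 × 73,324 = 7,405.72 kg.
Burnout mass m_f = stage dry + payload = 7,405.72 + 876 = 8,281.72 kg.
v_e = Isp · g₀ = 279 × 9.80665 = 2736.1 m/s.
Δv = v_e · ln(74,200/8,281.72) = 2736.1 × ln(8.959) = 2736.1 × 2.1927 ≈ 5999 m/s.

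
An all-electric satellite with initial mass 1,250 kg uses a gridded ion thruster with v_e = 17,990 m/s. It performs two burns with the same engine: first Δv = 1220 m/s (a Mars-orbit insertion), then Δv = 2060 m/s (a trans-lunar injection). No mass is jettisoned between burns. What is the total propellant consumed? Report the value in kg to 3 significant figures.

After the first burn: m = 1250 × exp(−1220/17990.0) = 1250 × 0.93443 = 1,168.04 kg.
After the second burn: m = 1,168.04 × exp(−2060/17990.0) = 1,168.04 × 0.89180 = 1,041.66 kg.
Total propellant = m₀ − m_final = 1250 − 1,041.66 = 208.34 kg.

total propellant consumed ≈ 208 kg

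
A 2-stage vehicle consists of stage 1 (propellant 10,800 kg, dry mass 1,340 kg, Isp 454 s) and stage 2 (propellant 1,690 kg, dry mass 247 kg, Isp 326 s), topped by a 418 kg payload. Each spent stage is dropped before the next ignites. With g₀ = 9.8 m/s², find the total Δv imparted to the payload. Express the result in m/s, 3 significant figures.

Ignition mass of stage 1 = 10,800+1,340 + 1,690+247 + 418 = 14,495 kg.
Stage 1: m₀ = 14,495 kg, m_f = 14,495 − 10,800 = 3,695 kg; Δv = 454×9.8×ln(3.923) = 4449.2×1.3668 ≈ 6081 m/s.
Stage 2: m₀ = 2,355 kg, m_f = 2,355 − 1,690 = 665 kg; Δv = 326×9.8×ln(3.541) = 3194.8×1.2645 ≈ 4040 m/s.
Total Δv = 6081 + 4040 = 10121 m/s.

Δv ≈ 10100 m/s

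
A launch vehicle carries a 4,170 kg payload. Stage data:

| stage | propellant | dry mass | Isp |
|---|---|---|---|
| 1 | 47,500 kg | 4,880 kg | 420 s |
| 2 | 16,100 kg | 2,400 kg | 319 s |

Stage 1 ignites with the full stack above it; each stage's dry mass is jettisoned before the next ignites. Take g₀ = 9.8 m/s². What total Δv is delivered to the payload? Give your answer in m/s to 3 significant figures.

Ignition mass of stage 1 = 47,500+4,880 + 16,100+2,400 + 4,170 = 75,050 kg.
Stage 1: m₀ = 75,050 kg, m_f = 75,050 − 47,500 = 27,550 kg; Δv = 420×9.8×ln(2.724) = 4116.0×1.0022 ≈ 4125 m/s.
Stage 2: m₀ = 22,670 kg, m_f = 22,670 − 16,100 = 6,570 kg; Δv = 319×9.8×ln(3.451) = 3126.2×1.2385 ≈ 3872 m/s.
Total Δv = 4125 + 3872 = 7997 m/s.

Δv ≈ 8000 m/s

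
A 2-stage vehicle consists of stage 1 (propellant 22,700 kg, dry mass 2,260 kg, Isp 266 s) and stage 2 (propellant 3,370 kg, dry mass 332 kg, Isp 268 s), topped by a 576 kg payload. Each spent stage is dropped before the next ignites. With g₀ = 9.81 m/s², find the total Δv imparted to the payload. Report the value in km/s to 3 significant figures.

Ignition mass of stage 1 = 22,700+2,260 + 3,370+332 + 576 = 29,238 kg.
Stage 1: m₀ = 29,238 kg, m_f = 29,238 − 22,700 = 6,538 kg; Δv = 266×9.81×ln(4.472) = 2609.5×1.4978 ≈ 3909 m/s.
Stage 2: m₀ = 4,278 kg, m_f = 4,278 − 3,370 = 908 kg; Δv = 268×9.81×ln(4.711) = 2629.1×1.5500 ≈ 4075 m/s.
Total Δv = 3909 + 4075 = 7984 m/s.

Δv ≈ 7.98 km/s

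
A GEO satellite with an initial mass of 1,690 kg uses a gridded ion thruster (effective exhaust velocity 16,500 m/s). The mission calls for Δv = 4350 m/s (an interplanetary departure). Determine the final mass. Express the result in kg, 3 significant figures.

m₀/m_f = exp(Δv / v_e) = exp(4350 / 16500.0) = exp(0.2636) = 1.3017.
m_f = m₀ / 1.3017 = 1,690 / 1.3017 = 1,298.3 kg.

final mass ≈ 1300 kg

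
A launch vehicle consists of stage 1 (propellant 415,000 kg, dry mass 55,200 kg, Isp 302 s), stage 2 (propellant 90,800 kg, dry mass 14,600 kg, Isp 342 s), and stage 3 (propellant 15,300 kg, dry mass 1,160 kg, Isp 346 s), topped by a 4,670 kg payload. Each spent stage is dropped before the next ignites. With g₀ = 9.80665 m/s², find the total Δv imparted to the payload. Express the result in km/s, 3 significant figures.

Ignition mass of stage 1 = 415,000+55,200 + 90,800+14,600 + 15,300+1,160 + 4,670 = 596,730 kg.
Stage 1: m₀ = 596,730 kg, m_f = 596,730 − 415,000 = 181,730 kg; Δv = 302×9.80665×ln(3.284) = 2961.6×1.1889 ≈ 3521 m/s.
Stage 2: m₀ = 126,530 kg, m_f = 126,530 − 90,800 = 35,730 kg; Δv = 342×9.80665×ln(3.541) = 3353.9×1.2645 ≈ 4241 m/s.
Stage 3: m₀ = 21,130 kg, m_f = 21,130 − 15,300 = 5,830 kg; Δv = 346×9.80665×ln(3.624) = 3393.1×1.2877 ≈ 4369 m/s.
Total Δv = 3521 + 4241 + 4369 = 12131 m/s.

Δv ≈ 12.1 km/s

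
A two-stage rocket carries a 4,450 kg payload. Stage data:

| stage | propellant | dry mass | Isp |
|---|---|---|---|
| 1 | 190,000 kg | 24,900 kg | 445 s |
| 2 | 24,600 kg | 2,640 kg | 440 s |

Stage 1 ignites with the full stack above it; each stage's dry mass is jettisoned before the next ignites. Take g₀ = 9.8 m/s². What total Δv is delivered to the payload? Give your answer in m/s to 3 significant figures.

Ignition mass of stage 1 = 190,000+24,900 + 24,600+2,640 + 4,450 = 246,590 kg.
Stage 1: m₀ = 246,590 kg, m_f = 246,590 − 190,000 = 56,590 kg; Δv = 445×9.8×ln(4.357) = 4361.0×1.4719 ≈ 6419 m/s.
Stage 2: m₀ = 31,690 kg, m_f = 31,690 − 24,600 = 7,090 kg; Δv = 440×9.8×ln(4.47) = 4312.0×1.4973 ≈ 6456 m/s.
Total Δv = 6419 + 6456 = 12875 m/s.

Δv ≈ 12900 m/s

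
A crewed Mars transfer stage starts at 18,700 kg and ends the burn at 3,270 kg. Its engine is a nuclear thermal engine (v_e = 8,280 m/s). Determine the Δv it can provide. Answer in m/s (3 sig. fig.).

Δv ≈ 14400 m/s

Δv = v_e · ln(m₀/m_f) = 8280.0 × ln(5.719) = 8280.0 × 1.7437 ≈ 14438.1 m/s.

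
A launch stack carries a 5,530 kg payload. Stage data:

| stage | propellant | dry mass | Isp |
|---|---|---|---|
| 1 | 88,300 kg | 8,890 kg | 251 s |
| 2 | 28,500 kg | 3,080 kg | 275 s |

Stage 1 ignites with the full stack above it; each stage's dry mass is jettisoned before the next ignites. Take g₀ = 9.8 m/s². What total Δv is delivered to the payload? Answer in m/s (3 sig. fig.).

Ignition mass of stage 1 = 88,300+8,890 + 28,500+3,080 + 5,530 = 134,300 kg.
Stage 1: m₀ = 134,300 kg, m_f = 134,300 − 88,300 = 46,000 kg; Δv = 251×9.8×ln(2.92) = 2459.8×1.0714 ≈ 2636 m/s.
Stage 2: m₀ = 37,110 kg, m_f = 37,110 − 28,500 = 8,610 kg; Δv = 275×9.8×ln(4.31) = 2695.0×1.4610 ≈ 3937 m/s.
Total Δv = 2636 + 3937 = 6573 m/s.

Δv ≈ 6570 m/s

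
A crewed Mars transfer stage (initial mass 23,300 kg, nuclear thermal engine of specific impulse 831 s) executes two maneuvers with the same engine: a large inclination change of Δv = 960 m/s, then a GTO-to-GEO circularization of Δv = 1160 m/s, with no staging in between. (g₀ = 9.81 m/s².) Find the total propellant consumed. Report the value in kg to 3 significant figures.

v_e = Isp · g₀ = 831 × 9.81 = 8152.1 m/s.
After the first burn: m = 23300 × exp(−960/8152.1) = 23300 × 0.88891 = 20,711.6 kg.
After the second burn: m = 20,711.6 × exp(−1160/8152.1) = 20,711.6 × 0.86737 = 17,964.6 kg.
Total propellant = m₀ − m_final = 23300 − 17,964.6 = 5,335.4 kg.

total propellant consumed ≈ 5340 kg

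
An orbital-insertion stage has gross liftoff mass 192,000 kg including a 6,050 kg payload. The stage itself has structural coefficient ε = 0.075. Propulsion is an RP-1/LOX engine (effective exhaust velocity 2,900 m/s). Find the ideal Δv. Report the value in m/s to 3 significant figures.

Stage wet mass = m₀ − payload = 192,000 − 6,050 = 185,950 kg.
Stage dry mass = ε × stage wet mass = 0.075 × 185,950 = 13,946.3 kg.
Burnout mass m_f = stage dry + payload = 13,946.3 + 6,050 = 19,996.3 kg.
Rocket equation: Δv = v_e · ln(192,000/19,996.3) = 2900.0 × ln(9.602) = 2900.0 × 2.2619 ≈ 6560 m/s.

Δv ≈ 6560 m/s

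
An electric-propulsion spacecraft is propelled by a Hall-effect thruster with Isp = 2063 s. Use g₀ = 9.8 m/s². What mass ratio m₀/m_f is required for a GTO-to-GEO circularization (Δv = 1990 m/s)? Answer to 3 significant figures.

v_e = Isp · g₀ = 2063 × 9.8 = 20217.4 m/s.
Rocket equation: m₀/m_f = exp(Δv / v_e) = exp(1990 / 20217.4) = exp(0.0984) = 1.1034.

mass ratio ≈ 1.10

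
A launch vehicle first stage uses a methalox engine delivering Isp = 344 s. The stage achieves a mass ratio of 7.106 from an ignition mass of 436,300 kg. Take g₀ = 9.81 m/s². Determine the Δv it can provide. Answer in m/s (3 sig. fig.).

v_e = Isp · g₀ = 344 × 9.81 = 3374.6 m/s.
Δv = v_e · ln(7.106) = 3374.6 × 1.9609 ≈ 6617.5 m/s.

Δv ≈ 6620 m/s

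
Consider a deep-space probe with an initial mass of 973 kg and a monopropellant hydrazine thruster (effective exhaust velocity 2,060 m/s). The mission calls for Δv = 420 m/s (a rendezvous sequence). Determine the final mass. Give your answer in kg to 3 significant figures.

final mass ≈ 794 kg

Using Δv = v_e ln(m₀/m_f): m₀/m_f = exp(Δv / v_e) = exp(420 / 2060.0) = exp(0.2039) = 1.2262.
m_f = m₀ / 1.2262 = 973 / 1.2262 = 793.508 kg.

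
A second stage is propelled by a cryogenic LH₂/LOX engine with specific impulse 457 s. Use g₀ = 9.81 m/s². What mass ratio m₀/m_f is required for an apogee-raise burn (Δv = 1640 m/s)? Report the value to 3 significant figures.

v_e = Isp · g₀ = 457 × 9.81 = 4483.2 m/s.
By the Tsiolkovsky rocket equation, m₀/m_f = exp(Δv / v_e) = exp(1640 / 4483.2) = exp(0.3658) = 1.4417.

mass ratio ≈ 1.44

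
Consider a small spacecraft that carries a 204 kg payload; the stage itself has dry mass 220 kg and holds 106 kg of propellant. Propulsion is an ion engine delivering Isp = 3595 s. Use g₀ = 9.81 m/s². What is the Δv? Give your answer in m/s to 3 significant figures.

v_e = Isp · g₀ = 3595 × 9.81 = 35267.0 m/s.
m₀ = payload + dry + propellant = 204 + 220 + 106 = 530 kg.
m_f = payload + dry = 204 + 220 = 424 kg.
Δv = v_e · ln(m₀/m_f) = 35267.0 × ln(1.25) = 35267.0 × 0.2231 ≈ 7869.6 m/s.

Δv ≈ 7870 m/s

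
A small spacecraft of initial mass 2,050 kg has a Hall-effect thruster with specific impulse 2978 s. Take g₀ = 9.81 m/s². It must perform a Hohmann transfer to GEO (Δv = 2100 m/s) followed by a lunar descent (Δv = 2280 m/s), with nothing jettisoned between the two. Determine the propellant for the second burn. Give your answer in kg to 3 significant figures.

propellant for the second burn ≈ 143 kg

v_e = Isp · g₀ = 2978 × 9.81 = 29214.2 m/s.
After the first burn: m = 2050 × exp(−2100/29214.2) = 2050 × 0.93064 = 1,907.81 kg.
After the second burn: m = 1,907.81 × exp(−2280/29214.2) = 1,907.81 × 0.92492 = 1,764.57 kg.
Second-burn propellant = 1,907.81 − 1,764.57 = 143.24 kg.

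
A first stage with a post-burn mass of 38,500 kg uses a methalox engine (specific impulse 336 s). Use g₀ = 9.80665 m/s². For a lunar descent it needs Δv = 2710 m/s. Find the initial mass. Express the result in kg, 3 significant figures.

initial mass ≈ 87600 kg

v_e = Isp · g₀ = 336 × 9.80665 = 3295.0 m/s.
m₀/m_f = exp(Δv / v_e) = exp(2710 / 3295.0) = exp(0.8224) = 2.2761.
m₀ = m_f × 2.2761 = 38,500 × 2.2761 = 87,629.9 kg.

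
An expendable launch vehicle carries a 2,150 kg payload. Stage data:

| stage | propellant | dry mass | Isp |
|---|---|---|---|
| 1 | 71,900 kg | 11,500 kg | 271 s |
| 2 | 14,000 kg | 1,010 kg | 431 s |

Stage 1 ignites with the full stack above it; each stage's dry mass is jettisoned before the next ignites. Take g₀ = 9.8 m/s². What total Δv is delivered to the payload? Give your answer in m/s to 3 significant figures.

Ignition mass of stage 1 = 71,900+11,500 + 14,000+1,010 + 2,150 = 100,560 kg.
Stage 1: m₀ = 100,560 kg, m_f = 100,560 − 71,900 = 28,660 kg; Δv = 271×9.8×ln(3.509) = 2655.8×1.2553 ≈ 3334 m/s.
Stage 2: m₀ = 17,160 kg, m_f = 17,160 − 14,000 = 3,160 kg; Δv = 431×9.8×ln(5.43) = 4223.8×1.6920 ≈ 7147 m/s.
Total Δv = 3334 + 7147 = 10481 m/s.

Δv ≈ 10500 m/s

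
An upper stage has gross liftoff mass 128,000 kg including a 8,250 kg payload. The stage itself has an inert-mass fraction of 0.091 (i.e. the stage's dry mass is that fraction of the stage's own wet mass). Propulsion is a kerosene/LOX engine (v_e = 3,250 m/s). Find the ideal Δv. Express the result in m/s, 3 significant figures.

Stage wet mass = m₀ − payload = 128,000 − 8,250 = 119,750 kg.
Stage dry mass = ε × stage wet mass = 0.091 × 119,750 = 10,897.3 kg.
Burnout mass m_f = stage dry + payload = 10,897.3 + 8,250 = 19,147.3 kg.
From the ideal rocket equation, Δv = v_e · ln(128,000/19,147.3) = 3250.0 × ln(6.685) = 3250.0 × 1.8999 ≈ 6175 m/s.

Δv ≈ 6170 m/s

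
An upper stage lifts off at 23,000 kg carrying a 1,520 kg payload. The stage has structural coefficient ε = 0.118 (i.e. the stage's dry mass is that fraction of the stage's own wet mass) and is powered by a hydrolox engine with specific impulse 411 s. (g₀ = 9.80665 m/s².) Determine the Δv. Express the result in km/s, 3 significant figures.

Δv ≈ 7.00 km/s

Stage wet mass = m₀ − payload = 23,000 − 1,520 = 21,480 kg.
Stage dry mass = ε × stage wet mass = 0.118 × 21,480 = 2,534.64 kg.
Burnout mass m_f = stage dry + payload = 2,534.64 + 1,520 = 4,054.64 kg.
v_e = Isp · g₀ = 411 × 9.80665 = 4030.5 m/s.
Δv = v_e · ln(23,000/4,054.64) = 4030.5 × ln(5.673) = 4030.5 × 1.7356 ≈ 6996 m/s.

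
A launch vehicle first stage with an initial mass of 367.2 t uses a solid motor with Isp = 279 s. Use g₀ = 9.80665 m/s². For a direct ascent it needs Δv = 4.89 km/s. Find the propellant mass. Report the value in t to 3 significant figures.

v_e = Isp · g₀ = 279 × 9.80665 = 2736.1 m/s.
By the Tsiolkovsky rocket equation, m₀/m_f = exp(Δv / v_e) = exp(4890 / 2736.1) = exp(1.7872) = 5.9730.
m_f = 367.2 / 5.9730 = 61.4766 t, so propellant = m₀ − m_f = 367.2 − 61.4766 = 305.7234 t.

propellant mass ≈ 306 t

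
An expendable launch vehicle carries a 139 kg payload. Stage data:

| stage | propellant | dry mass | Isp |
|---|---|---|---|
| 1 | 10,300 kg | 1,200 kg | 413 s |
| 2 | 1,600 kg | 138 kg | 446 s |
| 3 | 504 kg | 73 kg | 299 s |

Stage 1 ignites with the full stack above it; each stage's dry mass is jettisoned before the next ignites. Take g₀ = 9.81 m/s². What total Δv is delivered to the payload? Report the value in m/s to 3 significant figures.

Ignition mass of stage 1 = 10,300+1,200 + 1,600+138 + 504+73 + 139 = 13,954 kg.
Stage 1: m₀ = 13,954 kg, m_f = 13,954 − 10,300 = 3,654 kg; Δv = 413×9.81×ln(3.819) = 4051.5×1.3399 ≈ 5429 m/s.
Stage 2: m₀ = 2,454 kg, m_f = 2,454 − 1,600 = 854 kg; Δv = 446×9.81×ln(2.874) = 4375.3×1.0555 ≈ 4618 m/s.
Stage 3: m₀ = 716 kg, m_f = 716 − 504 = 212 kg; Δv = 299×9.81×ln(3.377) = 2933.2×1.2171 ≈ 3570 m/s.
Total Δv = 5429 + 4618 + 3570 = 13617 m/s.

Δv ≈ 13600 m/s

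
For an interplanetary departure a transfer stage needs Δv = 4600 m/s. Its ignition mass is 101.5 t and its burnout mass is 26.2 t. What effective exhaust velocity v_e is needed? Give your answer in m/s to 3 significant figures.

ln(m₀/m_f) = ln(101500/26200) = ln(3.874) = 1.3543.
v_e = Δv / ln(m₀/m_f) = 4600 / 1.3543 = 3396.6 m/s.

v_e ≈ 3400 m/s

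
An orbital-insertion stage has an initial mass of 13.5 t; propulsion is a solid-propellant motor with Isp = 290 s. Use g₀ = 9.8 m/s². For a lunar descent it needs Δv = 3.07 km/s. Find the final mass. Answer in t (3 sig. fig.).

v_e = Isp · g₀ = 290 × 9.8 = 2842.0 m/s.
Rocket equation: m₀/m_f = exp(Δv / v_e) = exp(3070 / 2842.0) = exp(1.0802) = 2.9453.
m_f = m₀ / 2.9453 = 13.5 / 2.9453 = 4.58357 t.

final mass ≈ 4.58 t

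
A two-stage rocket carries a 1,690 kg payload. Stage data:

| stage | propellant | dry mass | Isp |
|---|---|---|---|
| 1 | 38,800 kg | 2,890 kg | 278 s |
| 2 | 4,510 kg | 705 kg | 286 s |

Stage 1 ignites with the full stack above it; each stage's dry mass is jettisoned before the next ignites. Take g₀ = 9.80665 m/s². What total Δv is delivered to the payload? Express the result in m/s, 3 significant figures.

Ignition mass of stage 1 = 38,800+2,890 + 4,510+705 + 1,690 = 48,595 kg.
Stage 1: m₀ = 48,595 kg, m_f = 48,595 − 38,800 = 9,795 kg; Δv = 278×9.80665×ln(4.961) = 2726.2×1.6016 ≈ 4366 m/s.
Stage 2: m₀ = 6,905 kg, m_f = 6,905 − 4,510 = 2,395 kg; Δv = 286×9.80665×ln(2.883) = 2804.7×1.0589 ≈ 2970 m/s.
Total Δv = 4366 + 2970 = 7336 m/s.

Δv ≈ 7340 m/s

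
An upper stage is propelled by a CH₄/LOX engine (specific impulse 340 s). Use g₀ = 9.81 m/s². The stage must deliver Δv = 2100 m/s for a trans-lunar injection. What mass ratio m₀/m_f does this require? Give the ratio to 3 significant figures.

mass ratio ≈ 1.88

v_e = Isp · g₀ = 340 × 9.81 = 3335.4 m/s.
From the ideal rocket equation, m₀/m_f = exp(Δv / v_e) = exp(2100 / 3335.4) = exp(0.6296) = 1.8769.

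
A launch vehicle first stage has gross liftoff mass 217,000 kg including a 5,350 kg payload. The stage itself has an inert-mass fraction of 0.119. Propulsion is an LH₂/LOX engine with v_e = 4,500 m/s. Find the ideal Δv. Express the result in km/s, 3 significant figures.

Δv ≈ 8.82 km/s

Stage wet mass = m₀ − payload = 217,000 − 5,350 = 211,650 kg.
Stage dry mass = ε × stage wet mass = 0.119 × 211,650 = 25,186.4 kg.
Burnout mass m_f = stage dry + payload = 25,186.4 + 5,350 = 30,536.4 kg.
Δv = v_e · ln(217,000/30,536.4) = 4500.0 × ln(7.106) = 4500.0 × 1.9610 ≈ 8824 m/s.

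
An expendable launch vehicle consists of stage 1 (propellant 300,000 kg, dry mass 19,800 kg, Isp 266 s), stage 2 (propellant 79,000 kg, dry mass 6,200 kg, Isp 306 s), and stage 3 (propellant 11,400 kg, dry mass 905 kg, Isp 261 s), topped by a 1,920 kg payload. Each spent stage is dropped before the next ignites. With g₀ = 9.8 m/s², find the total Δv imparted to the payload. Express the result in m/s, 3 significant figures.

Δv ≈ 12200 m/s

Ignition mass of stage 1 = 300,000+19,800 + 79,000+6,200 + 11,400+905 + 1,920 = 419,225 kg.
Stage 1: m₀ = 419,225 kg, m_f = 419,225 − 300,000 = 119,225 kg; Δv = 266×9.8×ln(3.516) = 2606.8×1.2574 ≈ 3278 m/s.
Stage 2: m₀ = 99,425 kg, m_f = 99,425 − 79,000 = 20,425 kg; Δv = 306×9.8×ln(4.868) = 2998.8×1.5826 ≈ 4746 m/s.
Stage 3: m₀ = 14,225 kg, m_f = 14,225 − 11,400 = 2,825 kg; Δv = 261×9.8×ln(5.035) = 2557.8×1.6165 ≈ 4135 m/s.
Total Δv = 3278 + 4746 + 4135 = 12159 m/s.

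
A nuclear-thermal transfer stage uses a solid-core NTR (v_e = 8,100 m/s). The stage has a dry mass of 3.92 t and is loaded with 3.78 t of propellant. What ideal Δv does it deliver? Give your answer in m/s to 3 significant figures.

m₀ = m_dry + m_prop = 3.92 + 3.78 = 7.7 t.
Δv = v_e · ln(m₀/m_f) = 8100.0 × ln(1.964) = 8100.0 × 0.6751 ≈ 5468.5 m/s.

Δv ≈ 5470 m/s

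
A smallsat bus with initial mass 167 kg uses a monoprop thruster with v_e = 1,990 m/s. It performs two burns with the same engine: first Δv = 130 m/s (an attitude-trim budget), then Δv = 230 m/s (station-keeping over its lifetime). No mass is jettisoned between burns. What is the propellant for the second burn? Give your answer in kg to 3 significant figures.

After the first burn: m = 167 × exp(−130/1990.0) = 167 × 0.93676 = 156.439 kg.
After the second burn: m = 156.439 × exp(−230/1990.0) = 156.439 × 0.89085 = 139.364 kg.
Second-burn propellant = 156.439 − 139.364 = 17.075 kg.

propellant for the second burn ≈ 17.1 kg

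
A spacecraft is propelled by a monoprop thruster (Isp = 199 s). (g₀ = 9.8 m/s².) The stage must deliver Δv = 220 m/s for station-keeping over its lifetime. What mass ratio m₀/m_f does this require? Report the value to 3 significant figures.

mass ratio ≈ 1.12

v_e = Isp · g₀ = 199 × 9.8 = 1950.2 m/s.
Rocket equation: m₀/m_f = exp(Δv / v_e) = exp(220 / 1950.2) = exp(0.1128) = 1.1194.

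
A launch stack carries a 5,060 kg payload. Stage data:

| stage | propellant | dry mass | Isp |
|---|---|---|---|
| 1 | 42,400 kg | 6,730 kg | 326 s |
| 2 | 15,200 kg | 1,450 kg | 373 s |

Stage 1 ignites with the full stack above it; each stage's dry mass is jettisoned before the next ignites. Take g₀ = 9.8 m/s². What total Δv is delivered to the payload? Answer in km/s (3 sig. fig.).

Δv ≈ 7.32 km/s

Ignition mass of stage 1 = 42,400+6,730 + 15,200+1,450 + 5,060 = 70,840 kg.
Stage 1: m₀ = 70,840 kg, m_f = 70,840 − 42,400 = 28,440 kg; Δv = 326×9.8×ln(2.491) = 3194.8×0.9126 ≈ 2916 m/s.
Stage 2: m₀ = 21,710 kg, m_f = 21,710 − 15,200 = 6,510 kg; Δv = 373×9.8×ln(3.335) = 3655.4×1.2044 ≈ 4403 m/s.
Total Δv = 2916 + 4403 = 7319 m/s.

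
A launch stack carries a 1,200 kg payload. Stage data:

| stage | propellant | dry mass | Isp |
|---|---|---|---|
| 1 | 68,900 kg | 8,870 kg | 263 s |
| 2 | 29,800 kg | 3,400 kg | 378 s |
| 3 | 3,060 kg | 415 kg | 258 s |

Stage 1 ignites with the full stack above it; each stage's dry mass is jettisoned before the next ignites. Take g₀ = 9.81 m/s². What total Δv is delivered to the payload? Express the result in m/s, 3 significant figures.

Δv ≈ 10800 m/s

Ignition mass of stage 1 = 68,900+8,870 + 29,800+3,400 + 3,060+415 + 1,200 = 115,645 kg.
Stage 1: m₀ = 115,645 kg, m_f = 115,645 − 68,900 = 46,745 kg; Δv = 263×9.81×ln(2.474) = 2580.0×0.9058 ≈ 2337 m/s.
Stage 2: m₀ = 37,875 kg, m_f = 37,875 − 29,800 = 8,075 kg; Δv = 378×9.81×ln(4.69) = 3708.2×1.5455 ≈ 5731 m/s.
Stage 3: m₀ = 4,675 kg, m_f = 4,675 − 3,060 = 1,615 kg; Δv = 258×9.81×ln(2.895) = 2531.0×1.0629 ≈ 2690 m/s.
Total Δv = 2337 + 5731 + 2690 = 10758 m/s.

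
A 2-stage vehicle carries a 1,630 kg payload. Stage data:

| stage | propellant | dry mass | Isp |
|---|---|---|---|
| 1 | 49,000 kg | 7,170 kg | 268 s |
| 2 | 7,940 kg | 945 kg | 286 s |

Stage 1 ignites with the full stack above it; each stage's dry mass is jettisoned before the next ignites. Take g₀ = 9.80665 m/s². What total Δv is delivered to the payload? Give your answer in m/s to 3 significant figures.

Ignition mass of stage 1 = 49,000+7,170 + 7,940+945 + 1,630 = 66,685 kg.
Stage 1: m₀ = 66,685 kg, m_f = 66,685 − 49,000 = 17,685 kg; Δv = 268×9.80665×ln(3.771) = 2628.2×1.3273 ≈ 3488 m/s.
Stage 2: m₀ = 10,515 kg, m_f = 10,515 − 7,940 = 2,575 kg; Δv = 286×9.80665×ln(4.083) = 2804.7×1.4070 ≈ 3946 m/s.
Total Δv = 3488 + 3946 = 7434 m/s.

Δv ≈ 7430 m/s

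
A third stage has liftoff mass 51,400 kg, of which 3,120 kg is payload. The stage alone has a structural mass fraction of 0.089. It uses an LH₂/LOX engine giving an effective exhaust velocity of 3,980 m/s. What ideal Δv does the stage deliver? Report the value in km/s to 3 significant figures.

Stage wet mass = m₀ − payload = 51,400 − 3,120 = 48,280 kg.
Stage dry mass = ε × stage wet mass = 0.089 × 48,280 = 4,296.92 kg.
Burnout mass m_f = stage dry + payload = 4,296.92 + 3,120 = 7,416.92 kg.
From the ideal rocket equation, Δv = v_e · ln(51,400/7,416.92) = 3980.0 × ln(6.93) = 3980.0 × 1.9359 ≈ 7705 m/s.

Δv ≈ 7.70 km/s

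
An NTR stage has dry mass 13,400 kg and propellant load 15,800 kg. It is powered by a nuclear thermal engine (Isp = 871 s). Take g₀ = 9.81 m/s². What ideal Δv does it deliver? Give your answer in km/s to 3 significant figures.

v_e = Isp · g₀ = 871 × 9.81 = 8544.5 m/s.
m₀ = m_dry + m_prop = 13,400 + 15,800 = 29,200 kg.
Δv = v_e · ln(m₀/m_f) = 8544.5 × ln(2.179) = 8544.5 × 0.7789 ≈ 6655.4 m/s.

Δv ≈ 6.66 km/s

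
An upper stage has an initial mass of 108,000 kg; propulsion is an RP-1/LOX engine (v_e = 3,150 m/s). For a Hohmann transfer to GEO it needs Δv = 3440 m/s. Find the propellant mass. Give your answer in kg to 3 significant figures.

From the ideal rocket equation, m₀/m_f = exp(Δv / v_e) = exp(3440 / 3150.0) = exp(1.0921) = 2.9804.
m_f = 108,000 / 2.9804 = 36,236.7 kg, so propellant = m₀ − m_f = 108,000 − 36,236.7 = 71,763.3 kg.

propellant mass ≈ 71800 kg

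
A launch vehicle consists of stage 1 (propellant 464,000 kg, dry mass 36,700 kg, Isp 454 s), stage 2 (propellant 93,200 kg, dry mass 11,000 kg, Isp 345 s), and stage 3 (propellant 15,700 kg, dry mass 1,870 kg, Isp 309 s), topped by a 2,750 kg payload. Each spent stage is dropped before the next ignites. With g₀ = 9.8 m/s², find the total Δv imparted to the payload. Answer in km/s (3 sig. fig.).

Δv ≈ 15.2 km/s

Ignition mass of stage 1 = 464,000+36,700 + 93,200+11,000 + 15,700+1,870 + 2,750 = 625,220 kg.
Stage 1: m₀ = 625,220 kg, m_f = 625,220 − 464,000 = 161,220 kg; Δv = 454×9.8×ln(3.878) = 4449.2×1.3553 ≈ 6030 m/s.
Stage 2: m₀ = 124,520 kg, m_f = 124,520 − 93,200 = 31,320 kg; Δv = 345×9.8×ln(3.976) = 3381.0×1.3802 ≈ 4666 m/s.
Stage 3: m₀ = 20,320 kg, m_f = 20,320 − 15,700 = 4,620 kg; Δv = 309×9.8×ln(4.398) = 3028.2×1.4812 ≈ 4485 m/s.
Total Δv = 6030 + 4666 + 4485 = 15181 m/s.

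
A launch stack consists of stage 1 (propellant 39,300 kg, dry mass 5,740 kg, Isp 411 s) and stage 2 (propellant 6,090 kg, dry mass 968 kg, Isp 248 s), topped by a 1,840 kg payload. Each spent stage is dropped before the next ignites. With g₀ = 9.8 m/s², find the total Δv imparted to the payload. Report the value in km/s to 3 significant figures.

Ignition mass of stage 1 = 39,300+5,740 + 6,090+968 + 1,840 = 53,938 kg.
Stage 1: m₀ = 53,938 kg, m_f = 53,938 − 39,300 = 14,638 kg; Δv = 411×9.8×ln(3.685) = 4027.8×1.3042 ≈ 5253 m/s.
Stage 2: m₀ = 8,898 kg, m_f = 8,898 − 6,090 = 2,808 kg; Δv = 248×9.8×ln(3.169) = 2430.4×1.1534 ≈ 2803 m/s.
Total Δv = 5253 + 2803 = 8056 m/s.

Δv ≈ 8.06 km/s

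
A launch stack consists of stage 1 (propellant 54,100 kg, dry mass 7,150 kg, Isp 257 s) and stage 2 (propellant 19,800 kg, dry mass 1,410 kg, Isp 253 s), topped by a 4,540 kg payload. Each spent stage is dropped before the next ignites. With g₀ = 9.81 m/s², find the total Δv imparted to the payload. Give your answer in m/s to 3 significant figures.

Ignition mass of stage 1 = 54,100+7,150 + 19,800+1,410 + 4,540 = 87,000 kg.
Stage 1: m₀ = 87,000 kg, m_f = 87,000 − 54,100 = 32,900 kg; Δv = 257×9.81×ln(2.644) = 2521.2×0.9724 ≈ 2452 m/s.
Stage 2: m₀ = 25,750 kg, m_f = 25,750 − 19,800 = 5,950 kg; Δv = 253×9.81×ln(4.328) = 2481.9×1.4650 ≈ 3636 m/s.
Total Δv = 2452 + 3636 = 6088 m/s.

Δv ≈ 6090 m/s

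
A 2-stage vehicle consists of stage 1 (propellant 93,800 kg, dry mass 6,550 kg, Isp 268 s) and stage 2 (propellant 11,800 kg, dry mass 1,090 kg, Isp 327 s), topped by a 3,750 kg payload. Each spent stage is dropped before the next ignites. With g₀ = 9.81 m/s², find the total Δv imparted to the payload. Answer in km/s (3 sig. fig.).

Δv ≈ 8.22 km/s

Ignition mass of stage 1 = 93,800+6,550 + 11,800+1,090 + 3,750 = 116,990 kg.
Stage 1: m₀ = 116,990 kg, m_f = 116,990 − 93,800 = 23,190 kg; Δv = 268×9.81×ln(5.045) = 2629.1×1.6184 ≈ 4255 m/s.
Stage 2: m₀ = 16,640 kg, m_f = 16,640 − 11,800 = 4,840 kg; Δv = 327×9.81×ln(3.438) = 3207.9×1.2349 ≈ 3961 m/s.
Total Δv = 4255 + 3961 = 8216 m/s.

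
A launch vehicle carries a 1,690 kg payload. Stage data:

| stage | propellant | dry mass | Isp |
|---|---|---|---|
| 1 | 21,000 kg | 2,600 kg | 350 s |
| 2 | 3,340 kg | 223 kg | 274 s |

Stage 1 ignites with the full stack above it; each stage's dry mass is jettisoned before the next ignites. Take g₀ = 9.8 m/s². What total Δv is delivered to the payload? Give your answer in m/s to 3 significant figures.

Ignition mass of stage 1 = 21,000+2,600 + 3,340+223 + 1,690 = 28,853 kg.
Stage 1: m₀ = 28,853 kg, m_f = 28,853 − 21,000 = 7,853 kg; Δv = 350×9.8×ln(3.674) = 3430.0×1.3013 ≈ 4464 m/s.
Stage 2: m₀ = 5,253 kg, m_f = 5,253 − 3,340 = 1,913 kg; Δv = 274×9.8×ln(2.746) = 2685.2×1.0101 ≈ 2712 m/s.
Total Δv = 4464 + 2712 = 7176 m/s.

Δv ≈ 7180 m/s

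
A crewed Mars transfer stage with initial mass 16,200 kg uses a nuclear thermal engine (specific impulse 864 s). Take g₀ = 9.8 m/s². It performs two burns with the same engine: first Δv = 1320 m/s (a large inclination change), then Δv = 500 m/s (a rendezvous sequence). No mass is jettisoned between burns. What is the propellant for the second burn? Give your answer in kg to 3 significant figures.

propellant for the second burn ≈ 795 kg

v_e = Isp · g₀ = 864 × 9.8 = 8467.2 m/s.
After the first burn: m = 16200 × exp(−1320/8467.2) = 16200 × 0.85565 = 13,861.5 kg.
After the second burn: m = 13,861.5 × exp(−500/8467.2) = 13,861.5 × 0.94266 = 13,066.7 kg.
Second-burn propellant = 13,861.5 − 13,066.7 = 794.8 kg.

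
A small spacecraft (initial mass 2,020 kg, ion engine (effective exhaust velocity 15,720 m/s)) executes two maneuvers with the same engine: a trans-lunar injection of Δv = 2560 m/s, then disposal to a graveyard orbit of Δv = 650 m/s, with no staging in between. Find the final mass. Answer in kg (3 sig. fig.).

After the first burn: m = 2020 × exp(−2560/15720.0) = 2020 × 0.84972 = 1,716.43 kg.
After the second burn: m = 1,716.43 × exp(−650/15720.0) = 1,716.43 × 0.95949 = 1,646.9 kg.

final mass ≈ 1650 kg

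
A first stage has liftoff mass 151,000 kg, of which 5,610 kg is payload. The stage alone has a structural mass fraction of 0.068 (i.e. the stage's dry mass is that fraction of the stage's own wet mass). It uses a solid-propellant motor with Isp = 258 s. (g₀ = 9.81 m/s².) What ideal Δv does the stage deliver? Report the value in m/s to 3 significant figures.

Δv ≈ 5760 m/s

Stage wet mass = m₀ − payload = 151,000 − 5,610 = 145,390 kg.
Stage dry mass = ε × stage wet mass = 0.068 × 145,390 = 9,886.52 kg.
Burnout mass m_f = stage dry + payload = 9,886.52 + 5,610 = 15,496.52 kg.
v_e = Isp · g₀ = 258 × 9.81 = 2531.0 m/s.
Δv = v_e · ln(151,000/15,496.52) = 2531.0 × ln(9.744) = 2531.0 × 2.2767 ≈ 5762 m/s.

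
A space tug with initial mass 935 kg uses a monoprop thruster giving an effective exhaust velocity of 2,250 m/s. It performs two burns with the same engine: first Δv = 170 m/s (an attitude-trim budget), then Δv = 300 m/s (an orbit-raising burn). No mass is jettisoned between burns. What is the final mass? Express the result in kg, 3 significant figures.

final mass ≈ 759 kg

After the first burn: m = 935 × exp(−170/2250.0) = 935 × 0.92723 = 866.96 kg.
After the second burn: m = 866.96 × exp(−300/2250.0) = 866.96 × 0.87517 = 758.737 kg.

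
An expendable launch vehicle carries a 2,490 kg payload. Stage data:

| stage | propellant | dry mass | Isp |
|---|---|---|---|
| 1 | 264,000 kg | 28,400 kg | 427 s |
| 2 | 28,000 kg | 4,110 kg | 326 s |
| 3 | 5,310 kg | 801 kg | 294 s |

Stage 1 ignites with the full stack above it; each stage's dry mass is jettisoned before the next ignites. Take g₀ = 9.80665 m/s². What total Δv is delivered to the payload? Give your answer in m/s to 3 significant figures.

Ignition mass of stage 1 = 264,000+28,400 + 28,000+4,110 + 5,310+801 + 2,490 = 333,111 kg.
Stage 1: m₀ = 333,111 kg, m_f = 333,111 − 264,000 = 69,111 kg; Δv = 427×9.80665×ln(4.82) = 4187.4×1.5728 ≈ 6586 m/s.
Stage 2: m₀ = 40,711 kg, m_f = 40,711 − 28,000 = 12,711 kg; Δv = 326×9.80665×ln(3.203) = 3197.0×1.1640 ≈ 3721 m/s.
Stage 3: m₀ = 8,601 kg, m_f = 8,601 − 5,310 = 3,291 kg; Δv = 294×9.80665×ln(2.613) = 2883.2×0.9607 ≈ 2770 m/s.
Total Δv = 6586 + 3721 + 2770 = 13077 m/s.

Δv ≈ 13100 m/s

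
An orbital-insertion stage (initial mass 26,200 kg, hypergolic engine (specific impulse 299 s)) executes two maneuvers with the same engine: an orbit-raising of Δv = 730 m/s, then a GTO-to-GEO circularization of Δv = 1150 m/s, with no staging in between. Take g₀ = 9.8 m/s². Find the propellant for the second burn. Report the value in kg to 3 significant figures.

propellant for the second burn ≈ 6630 kg

v_e = Isp · g₀ = 299 × 9.8 = 2930.2 m/s.
After the first burn: m = 26200 × exp(−730/2930.2) = 26200 × 0.77948 = 20,422.4 kg.
After the second burn: m = 20,422.4 × exp(−1150/2930.2) = 20,422.4 × 0.67539 = 13,793.1 kg.
Second-burn propellant = 20,422.4 − 13,793.1 = 6,629.3 kg.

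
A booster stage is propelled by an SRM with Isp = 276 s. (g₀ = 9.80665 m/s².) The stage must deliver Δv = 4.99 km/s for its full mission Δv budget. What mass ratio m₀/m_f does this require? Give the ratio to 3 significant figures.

mass ratio ≈ 6.32

v_e = Isp · g₀ = 276 × 9.80665 = 2706.6 m/s.
From the ideal rocket equation, m₀/m_f = exp(Δv / v_e) = exp(4990 / 2706.6) = exp(1.8436) = 6.3194.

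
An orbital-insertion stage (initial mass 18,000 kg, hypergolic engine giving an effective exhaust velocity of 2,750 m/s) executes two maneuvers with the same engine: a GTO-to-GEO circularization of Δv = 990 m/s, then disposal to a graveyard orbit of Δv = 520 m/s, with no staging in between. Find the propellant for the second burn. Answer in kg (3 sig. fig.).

After the first burn: m = 18000 × exp(−990/2750.0) = 18000 × 0.69768 = 12,558.2 kg.
After the second burn: m = 12,558.2 × exp(−520/2750.0) = 12,558.2 × 0.82771 = 10,394.5 kg.
Second-burn propellant = 12,558.2 − 10,394.5 = 2,163.7 kg.

propellant for the second burn ≈ 2160 kg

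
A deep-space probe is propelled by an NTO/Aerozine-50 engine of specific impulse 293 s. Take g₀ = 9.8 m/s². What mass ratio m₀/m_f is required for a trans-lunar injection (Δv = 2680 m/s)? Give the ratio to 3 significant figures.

mass ratio ≈ 2.54

v_e = Isp · g₀ = 293 × 9.8 = 2871.4 m/s.
m₀/m_f = exp(Δv / v_e) = exp(2680 / 2871.4) = exp(0.9333) = 2.5430.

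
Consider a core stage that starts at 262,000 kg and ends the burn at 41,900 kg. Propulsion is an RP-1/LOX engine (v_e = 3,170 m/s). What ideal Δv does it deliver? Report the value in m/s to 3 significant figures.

Δv = v_e · ln(m₀/m_f) = 3170.0 × ln(6.253) = 3170.0 × 1.8331 ≈ 5810.8 m/s.

Δv ≈ 5810 m/s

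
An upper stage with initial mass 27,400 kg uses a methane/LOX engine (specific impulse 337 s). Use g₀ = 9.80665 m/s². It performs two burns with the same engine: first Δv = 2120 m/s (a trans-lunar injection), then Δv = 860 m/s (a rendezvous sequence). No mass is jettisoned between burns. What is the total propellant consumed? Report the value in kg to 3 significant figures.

total propellant consumed ≈ 16300 kg

v_e = Isp · g₀ = 337 × 9.80665 = 3304.8 m/s.
After the first burn: m = 27400 × exp(−2120/3304.8) = 27400 × 0.52651 = 14,426.4 kg.
After the second burn: m = 14,426.4 × exp(−860/3304.8) = 14,426.4 × 0.77088 = 11,121 kg.
Total propellant = m₀ − m_final = 27400 − 11,121 = 16,279 kg.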